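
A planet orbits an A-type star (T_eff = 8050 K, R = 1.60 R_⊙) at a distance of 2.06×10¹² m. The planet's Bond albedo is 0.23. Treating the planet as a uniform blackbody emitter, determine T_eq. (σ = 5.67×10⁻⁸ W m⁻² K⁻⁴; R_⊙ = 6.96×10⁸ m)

T_eq ≈ 124 K

R_⋆ = 1.60 × 6.96×10⁸ = 1.11×10⁹ m.
L = 4πR_⋆²σT_⋆⁴ = 4π(1.11×10⁹)² × 5.67×10⁻⁸ × (8050)⁴ = 3.71×10²⁷ W.
S = L/(4πd²) = 69.6 W m⁻².
Energy balance: absorbed = emitted ⇒ πR²·S(1−A) = 4πR²·σT_eq⁴, so T_eq⁴ = S(1−A)/(4σ).
T_eq = [69.6 × 0.77 / (4 × 5.67×10⁻⁸)]^(1/4) = (2.36×10⁸)^(1/4) = 124 K.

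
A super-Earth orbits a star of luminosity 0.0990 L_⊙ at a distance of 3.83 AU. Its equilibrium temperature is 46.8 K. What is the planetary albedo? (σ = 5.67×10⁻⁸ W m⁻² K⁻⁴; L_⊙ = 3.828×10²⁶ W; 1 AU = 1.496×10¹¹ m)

A ≈ 0.88

d = 3.83 AU = 5.73×10¹¹ m.
L = 0.0990 × 3.828×10²⁶ = 3.79×10²⁵ W.
Flux: S = L/(4πd²) = 3.79×10²⁵/(4π×(5.73×10¹¹)²) = 9.19 W m⁻².
From T_eq⁴ = S(1−A)/(4σ): 1−A = 4σT_eq⁴/S.
1−A = 4 × 5.67×10⁻⁸ × (46.8)⁴ / 9.19 = 0.118.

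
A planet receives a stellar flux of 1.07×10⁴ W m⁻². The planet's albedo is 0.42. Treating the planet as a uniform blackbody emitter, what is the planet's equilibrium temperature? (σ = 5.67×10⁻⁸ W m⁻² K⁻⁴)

T_eq ≈ 407 K

Energy balance: absorbed = emitted ⇒ πR²·S(1−A) = 4πR²·σT_eq⁴, so T_eq⁴ = S(1−A)/(4σ).
T_eq = [1.07×10⁴ × 0.58 / (4 × 5.67×10⁻⁸)]^(1/4) = (2.74×10¹⁰)^(1/4) = 407 K.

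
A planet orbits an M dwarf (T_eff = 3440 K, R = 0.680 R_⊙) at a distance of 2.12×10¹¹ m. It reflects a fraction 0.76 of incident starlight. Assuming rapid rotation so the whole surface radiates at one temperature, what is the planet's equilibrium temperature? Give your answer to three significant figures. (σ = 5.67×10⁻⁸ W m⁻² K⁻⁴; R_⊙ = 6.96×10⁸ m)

R_⋆ = 0.680 × 6.96×10⁸ = 4.73×10⁸ m.
L = 4πR_⋆²σT_⋆⁴ = 4π(4.73×10⁸)² × 5.67×10⁻⁸ × (3440)⁴ = 2.23×10²⁵ W.
S = L/(4πd²) = 39.6 W m⁻².
Energy balance: absorbed = emitted ⇒ πR²·S(1−A) = 4πR²·σT_eq⁴, so T_eq⁴ = S(1−A)/(4σ).
T_eq = [39.6 × 0.24 / (4 × 5.67×10⁻⁸)]^(1/4) = (4.19×10⁷)^(1/4) = 80.4 K.

T_eq ≈ 80.4 K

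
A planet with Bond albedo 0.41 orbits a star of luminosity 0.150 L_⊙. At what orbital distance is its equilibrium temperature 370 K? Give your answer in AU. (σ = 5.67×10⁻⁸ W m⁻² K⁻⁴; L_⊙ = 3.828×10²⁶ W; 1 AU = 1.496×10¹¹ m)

d ≈ 0.168 AU

L = 0.150 × 3.828×10²⁶ = 5.74×10²⁵ W.
From T_eq⁴ = L(1−A)/(16πσd²): d = √[L(1−A)/(16πσT_eq⁴)].
d = √[5.74×10²⁵ × 0.59 / (16π × 5.67×10⁻⁸ × (370)⁴)] = 2.52×10¹⁰ m = 0.168 AU.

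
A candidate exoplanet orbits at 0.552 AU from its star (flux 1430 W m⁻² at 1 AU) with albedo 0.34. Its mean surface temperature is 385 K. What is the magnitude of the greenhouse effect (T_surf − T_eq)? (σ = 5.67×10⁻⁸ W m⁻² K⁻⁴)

S = 1430/0.552² = 4693 W m⁻².
T_eq = [S(1−A)/(4σ)]^(1/4) = [4693×0.66/(4×5.67×10⁻⁸)]^(1/4) = 341.9 K.
ΔT = T_surf − T_eq = 385 − 341.9.

ΔT ≈ 43.1 K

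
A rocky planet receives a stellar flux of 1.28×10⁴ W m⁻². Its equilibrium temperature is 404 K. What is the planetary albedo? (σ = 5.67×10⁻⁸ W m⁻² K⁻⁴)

From T_eq⁴ = S(1−A)/(4σ): 1−A = 4σT_eq⁴/S.
1−A = 4 × 5.67×10⁻⁸ × (404)⁴ / 1.28×10⁴ = 0.472.

A ≈ 0.53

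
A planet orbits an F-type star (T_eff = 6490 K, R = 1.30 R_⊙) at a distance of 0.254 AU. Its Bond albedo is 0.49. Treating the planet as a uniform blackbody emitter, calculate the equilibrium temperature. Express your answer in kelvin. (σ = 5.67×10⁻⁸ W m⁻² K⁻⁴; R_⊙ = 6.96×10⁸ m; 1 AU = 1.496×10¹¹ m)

T_eq ≈ 598 K

R_⋆ = 1.30 × 6.96×10⁸ = 9.05×10⁸ m.
d = 0.254 AU = 3.80×10¹⁰ m.
L = 4πR_⋆²σT_⋆⁴ = 4π(9.05×10⁸)² × 5.67×10⁻⁸ × (6490)⁴ = 1.03×10²⁷ W.
S = L/(4πd²) = 5.70×10⁴ W m⁻².
Energy balance: absorbed = emitted ⇒ πR²·S(1−A) = 4πR²·σT_eq⁴, so T_eq⁴ = S(1−A)/(4σ).
T_eq = [5.70×10⁴ × 0.51 / (4 × 5.67×10⁻⁸)]^(1/4) = (1.28×10¹¹)^(1/4) = 598 K.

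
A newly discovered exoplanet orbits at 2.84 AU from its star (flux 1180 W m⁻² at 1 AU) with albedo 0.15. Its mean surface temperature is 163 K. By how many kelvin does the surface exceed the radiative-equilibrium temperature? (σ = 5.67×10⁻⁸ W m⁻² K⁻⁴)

ΔT ≈ 10.0 K

S = 1180/2.84² = 146.3 W m⁻².
T_eq = [S(1−A)/(4σ)]^(1/4) = [146.3×0.85/(4×5.67×10⁻⁸)]^(1/4) = 153.0 K.
ΔT = T_surf − T_eq = 163 − 153.0.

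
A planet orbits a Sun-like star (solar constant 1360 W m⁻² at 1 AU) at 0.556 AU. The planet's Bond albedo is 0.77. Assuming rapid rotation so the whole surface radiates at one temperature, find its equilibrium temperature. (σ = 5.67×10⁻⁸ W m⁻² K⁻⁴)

Flux at 0.556 AU: S = 1360/0.556² = 4400 W m⁻².
Energy balance: absorbed = emitted ⇒ πR²·S(1−A) = 4πR²·σT_eq⁴, so T_eq⁴ = S(1−A)/(4σ).
T_eq = [4400 × 0.23 / (4 × 5.67×10⁻⁸)]^(1/4) = (4.46×10⁹)^(1/4) = 258 K.

T_eq ≈ 258 K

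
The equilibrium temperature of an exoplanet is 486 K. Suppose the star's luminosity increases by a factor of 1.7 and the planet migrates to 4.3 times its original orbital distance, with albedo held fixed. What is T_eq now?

T_eq ≈ 268 K

T_eq ∝ L^(1/4) · d^(−1/2).
T′ = 486 × 1.7^(1/4) / 4.3^(1/2) = 268 K.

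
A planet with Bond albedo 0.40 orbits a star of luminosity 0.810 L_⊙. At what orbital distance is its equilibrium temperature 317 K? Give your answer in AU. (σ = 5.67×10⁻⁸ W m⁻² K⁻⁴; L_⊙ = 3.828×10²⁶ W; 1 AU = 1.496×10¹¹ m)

d ≈ 0.537 AU

L = 0.810 × 3.828×10²⁶ = 3.10×10²⁶ W.
From T_eq⁴ = L(1−A)/(16πσd²): d = √[L(1−A)/(16πσT_eq⁴)].
d = √[3.10×10²⁶ × 0.60 / (16π × 5.67×10⁻⁸ × (317)⁴)] = 8.04×10¹⁰ m = 0.537 AU.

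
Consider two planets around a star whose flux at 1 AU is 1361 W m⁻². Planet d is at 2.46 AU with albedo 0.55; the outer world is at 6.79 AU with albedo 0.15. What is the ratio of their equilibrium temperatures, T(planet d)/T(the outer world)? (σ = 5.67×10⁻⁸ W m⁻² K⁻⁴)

T_eq = [S₀(1−A)/(4σd²)]^(1/4), so T ∝ (1−A)^(1/4) / √d.
T₁ = [1361×0.45/(4×5.67×10⁻⁸×2.46²)]^(1/4) = 145.34 K.
T₂ = [1361×0.85/(4×5.67×10⁻⁸×6.79²)]^(1/4) = 102.56 K.

T₁/T₂ ≈ 1.417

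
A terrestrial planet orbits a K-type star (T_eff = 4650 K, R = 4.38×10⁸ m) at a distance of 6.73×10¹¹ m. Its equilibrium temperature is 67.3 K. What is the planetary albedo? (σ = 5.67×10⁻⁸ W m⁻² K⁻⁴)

A ≈ 0.59

L = 4πR_⋆²σT_⋆⁴ = 4π(4.38×10⁸)² × 5.67×10⁻⁸ × (4650)⁴ = 6.39×10²⁵ W.
S = L/(4πd²) = 11.2 W m⁻².
From T_eq⁴ = S(1−A)/(4σ): 1−A = 4σT_eq⁴/S.
1−A = 4 × 5.67×10⁻⁸ × (67.3)⁴ / 11.2 = 0.414.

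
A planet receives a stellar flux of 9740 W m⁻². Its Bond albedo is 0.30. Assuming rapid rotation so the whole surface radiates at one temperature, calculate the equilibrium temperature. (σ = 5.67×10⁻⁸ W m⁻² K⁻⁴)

T_eq ≈ 416 K

Energy balance: absorbed = emitted ⇒ πR²·S(1−A) = 4πR²·σT_eq⁴, so T_eq⁴ = S(1−A)/(4σ).
T_eq = [9740 × 0.70 / (4 × 5.67×10⁻⁸)]^(1/4) = (3.01×10¹⁰)^(1/4) = 416 K.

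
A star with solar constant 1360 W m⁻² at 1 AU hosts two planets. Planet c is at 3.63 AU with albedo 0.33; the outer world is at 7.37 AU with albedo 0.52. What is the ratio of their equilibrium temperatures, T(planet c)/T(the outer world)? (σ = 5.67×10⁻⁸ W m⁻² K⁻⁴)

T₁/T₂ ≈ 1.549

T_eq = [S₀(1−A)/(4σd²)]^(1/4), so T ∝ (1−A)^(1/4) / √d.
T₁ = [1360×0.67/(4×5.67×10⁻⁸×3.63²)]^(1/4) = 132.14 K.
T₂ = [1360×0.48/(4×5.67×10⁻⁸×7.37²)]^(1/4) = 85.32 K.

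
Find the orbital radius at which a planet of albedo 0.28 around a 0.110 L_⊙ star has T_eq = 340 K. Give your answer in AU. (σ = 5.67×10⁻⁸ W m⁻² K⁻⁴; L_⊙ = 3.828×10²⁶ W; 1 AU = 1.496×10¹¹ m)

L = 0.110 × 3.828×10²⁶ = 4.21×10²⁵ W.
From T_eq⁴ = L(1−A)/(16πσd²): d = √[L(1−A)/(16πσT_eq⁴)].
d = √[4.21×10²⁵ × 0.72 / (16π × 5.67×10⁻⁸ × (340)⁴)] = 2.82×10¹⁰ m = 0.189 AU.

d ≈ 0.189 AU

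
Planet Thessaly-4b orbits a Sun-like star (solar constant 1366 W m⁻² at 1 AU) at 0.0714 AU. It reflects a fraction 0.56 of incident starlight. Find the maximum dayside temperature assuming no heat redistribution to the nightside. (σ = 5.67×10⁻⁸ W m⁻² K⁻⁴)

T_ss ≈ 1200 K

Flux at 0.0714 AU: S = 1366/0.0714² = 2.68×10⁵ W m⁻².
With no redistribution each surface element balances locally: S(1−A) = σT⁴.
T = [2.68×10⁵ × 0.44 / 5.67×10⁻⁸]^(1/4) = (2.08×10¹²)^(1/4) = 1200 K.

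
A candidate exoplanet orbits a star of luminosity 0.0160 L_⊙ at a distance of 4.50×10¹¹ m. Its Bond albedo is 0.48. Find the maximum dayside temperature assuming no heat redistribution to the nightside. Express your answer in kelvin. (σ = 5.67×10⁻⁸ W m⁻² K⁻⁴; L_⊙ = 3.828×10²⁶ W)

L = 0.0160 × 3.828×10²⁶ = 6.12×10²⁴ W.
Flux: S = L/(4πd²) = 6.12×10²⁴/(4π×(4.50×10¹¹)²) = 2.41 W m⁻².
With no redistribution each surface element balances locally: S(1−A) = σT⁴.
T = [2.41 × 0.52 / 5.67×10⁻⁸]^(1/4) = (2.21×10⁷)^(1/4) = 68.5 K.

T_ss ≈ 68.5 K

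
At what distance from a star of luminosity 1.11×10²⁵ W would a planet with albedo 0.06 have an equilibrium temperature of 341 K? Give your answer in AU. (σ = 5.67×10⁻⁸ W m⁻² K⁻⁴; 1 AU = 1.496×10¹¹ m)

From T_eq⁴ = L(1−A)/(16πσd²): d = √[L(1−A)/(16πσT_eq⁴)].
d = √[1.11×10²⁵ × 0.94 / (16π × 5.67×10⁻⁸ × (341)⁴)] = 1.65×10¹⁰ m = 0.110 AU.

d ≈ 0.110 AU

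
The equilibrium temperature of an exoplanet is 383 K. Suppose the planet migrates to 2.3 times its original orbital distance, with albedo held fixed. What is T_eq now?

T_eq ≈ 253 K

T_eq ∝ L^(1/4) · d^(−1/2).
T′ = 383 / 2.3^(1/2) = 253 K.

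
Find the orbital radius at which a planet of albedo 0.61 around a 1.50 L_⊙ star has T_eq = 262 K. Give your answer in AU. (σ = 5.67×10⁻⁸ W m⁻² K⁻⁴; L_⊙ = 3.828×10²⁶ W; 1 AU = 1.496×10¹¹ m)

L = 1.50 × 3.828×10²⁶ = 5.74×10²⁶ W.
From T_eq⁴ = L(1−A)/(16πσd²): d = √[L(1−A)/(16πσT_eq⁴)].
d = √[5.74×10²⁶ × 0.39 / (16π × 5.67×10⁻⁸ × (262)⁴)] = 1.29×10¹¹ m = 0.863 AU.

d ≈ 0.863 AU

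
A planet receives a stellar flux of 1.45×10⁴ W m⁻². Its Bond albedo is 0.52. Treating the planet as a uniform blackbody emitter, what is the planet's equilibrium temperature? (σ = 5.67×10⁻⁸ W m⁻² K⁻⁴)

T_eq ≈ 419 K

Energy balance: absorbed = emitted ⇒ πR²·S(1−A) = 4πR²·σT_eq⁴, so T_eq⁴ = S(1−A)/(4σ).
T_eq = [1.45×10⁴ × 0.48 / (4 × 5.67×10⁻⁸)]^(1/4) = (3.07×10¹⁰)^(1/4) = 419 K.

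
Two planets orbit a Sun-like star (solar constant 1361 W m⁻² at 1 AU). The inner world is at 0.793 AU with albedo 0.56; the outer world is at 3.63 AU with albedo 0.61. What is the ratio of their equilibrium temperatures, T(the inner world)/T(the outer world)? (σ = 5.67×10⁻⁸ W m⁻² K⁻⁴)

T₁/T₂ ≈ 2.205

T_eq = [S₀(1−A)/(4σd²)]^(1/4), so T ∝ (1−A)^(1/4) / √d.
T₁ = [1361×0.44/(4×5.67×10⁻⁸×0.793²)]^(1/4) = 254.55 K.
T₂ = [1361×0.39/(4×5.67×10⁻⁸×3.63²)]^(1/4) = 115.44 K.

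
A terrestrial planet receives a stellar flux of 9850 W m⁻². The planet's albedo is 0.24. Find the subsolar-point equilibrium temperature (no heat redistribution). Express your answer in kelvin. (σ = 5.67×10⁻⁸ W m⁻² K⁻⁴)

T_ss ≈ 603 K

At the subsolar point the surface absorbs S(1−A) and emits σT⁴ per unit area — no factor of 4, since only the local patch is in balance.
T = [9850 × 0.76 / 5.67×10⁻⁸]^(1/4) = (1.32×10¹¹)^(1/4) = 603 K.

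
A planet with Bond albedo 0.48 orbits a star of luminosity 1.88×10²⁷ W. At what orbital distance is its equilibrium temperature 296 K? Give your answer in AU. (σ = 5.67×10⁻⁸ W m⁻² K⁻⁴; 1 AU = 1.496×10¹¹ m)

From T_eq⁴ = L(1−A)/(16πσd²): d = √[L(1−A)/(16πσT_eq⁴)].
d = √[1.88×10²⁷ × 0.52 / (16π × 5.67×10⁻⁸ × (296)⁴)] = 2.11×10¹¹ m = 1.41 AU.

d ≈ 1.41 AU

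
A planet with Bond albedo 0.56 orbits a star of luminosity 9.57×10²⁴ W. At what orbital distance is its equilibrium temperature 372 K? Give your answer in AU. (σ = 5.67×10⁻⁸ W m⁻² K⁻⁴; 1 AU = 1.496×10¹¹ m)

d ≈ 0.0587 AU

From T_eq⁴ = L(1−A)/(16πσd²): d = √[L(1−A)/(16πσT_eq⁴)].
d = √[9.57×10²⁴ × 0.44 / (16π × 5.67×10⁻⁸ × (372)⁴)] = 8.78×10⁹ m = 0.0587 AU.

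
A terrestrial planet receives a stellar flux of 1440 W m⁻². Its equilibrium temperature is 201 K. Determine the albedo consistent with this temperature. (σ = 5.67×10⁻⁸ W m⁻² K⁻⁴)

From T_eq⁴ = S(1−A)/(4σ): 1−A = 4σT_eq⁴/S.
1−A = 4 × 5.67×10⁻⁸ × (201)⁴ / 1440 = 0.257.

A ≈ 0.74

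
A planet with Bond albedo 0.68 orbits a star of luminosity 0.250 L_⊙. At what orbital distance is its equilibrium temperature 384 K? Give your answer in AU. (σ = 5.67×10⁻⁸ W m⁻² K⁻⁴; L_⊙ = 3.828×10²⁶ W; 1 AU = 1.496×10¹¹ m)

L = 0.250 × 3.828×10²⁶ = 9.57×10²⁵ W.
From T_eq⁴ = L(1−A)/(16πσd²): d = √[L(1−A)/(16πσT_eq⁴)].
d = √[9.57×10²⁵ × 0.32 / (16π × 5.67×10⁻⁸ × (384)⁴)] = 2.22×10¹⁰ m = 0.149 AU.

d ≈ 0.149 AU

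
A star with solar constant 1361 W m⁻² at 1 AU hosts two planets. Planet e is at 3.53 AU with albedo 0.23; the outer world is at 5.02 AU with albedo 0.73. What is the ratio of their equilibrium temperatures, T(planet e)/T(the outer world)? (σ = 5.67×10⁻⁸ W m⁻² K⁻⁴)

T_eq = [S₀(1−A)/(4σd²)]^(1/4), so T ∝ (1−A)^(1/4) / √d.
T₁ = [1361×0.77/(4×5.67×10⁻⁸×3.53²)]^(1/4) = 138.77 K.
T₂ = [1361×0.27/(4×5.67×10⁻⁸×5.02²)]^(1/4) = 89.55 K.

T₁/T₂ ≈ 1.550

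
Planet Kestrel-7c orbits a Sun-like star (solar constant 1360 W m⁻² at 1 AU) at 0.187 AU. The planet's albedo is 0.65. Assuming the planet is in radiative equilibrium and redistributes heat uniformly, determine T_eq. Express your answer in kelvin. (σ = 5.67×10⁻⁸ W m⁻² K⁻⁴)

Flux at 0.187 AU: S = 1360/0.187² = 3.89×10⁴ W m⁻².
Energy balance: absorbed = emitted ⇒ πR²·S(1−A) = 4πR²·σT_eq⁴, so T_eq⁴ = S(1−A)/(4σ).
T_eq = [3.89×10⁴ × 0.35 / (4 × 5.67×10⁻⁸)]^(1/4) = (6.00×10¹⁰)^(1/4) = 495 K.

T_eq ≈ 495 K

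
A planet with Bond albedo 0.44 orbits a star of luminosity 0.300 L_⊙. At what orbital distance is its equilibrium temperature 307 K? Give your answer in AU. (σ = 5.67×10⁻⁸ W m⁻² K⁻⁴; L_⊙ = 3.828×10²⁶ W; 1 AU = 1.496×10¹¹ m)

L = 0.300 × 3.828×10²⁶ = 1.15×10²⁶ W.
From T_eq⁴ = L(1−A)/(16πσd²): d = √[L(1−A)/(16πσT_eq⁴)].
d = √[1.15×10²⁶ × 0.56 / (16π × 5.67×10⁻⁸ × (307)⁴)] = 5.04×10¹⁰ m = 0.337 AU.

d ≈ 0.337 AU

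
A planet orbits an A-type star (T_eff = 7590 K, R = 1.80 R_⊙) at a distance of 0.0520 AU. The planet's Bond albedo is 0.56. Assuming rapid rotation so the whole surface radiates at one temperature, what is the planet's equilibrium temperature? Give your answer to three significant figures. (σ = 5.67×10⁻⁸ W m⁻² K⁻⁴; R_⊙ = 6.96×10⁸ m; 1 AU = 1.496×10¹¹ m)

R_⋆ = 1.80 × 6.96×10⁸ = 1.25×10⁹ m.
d = 0.0520 AU = 7.78×10⁹ m.
L = 4πR_⋆²σT_⋆⁴ = 4π(1.25×10⁹)² × 5.67×10⁻⁸ × (7590)⁴ = 3.71×10²⁷ W.
S = L/(4πd²) = 4.88×10⁶ W m⁻².
Energy balance: absorbed = emitted ⇒ πR²·S(1−A) = 4πR²·σT_eq⁴, so T_eq⁴ = S(1−A)/(4σ).
T_eq = [4.88×10⁶ × 0.44 / (4 × 5.67×10⁻⁸)]^(1/4) = (9.47×10¹²)^(1/4) = 1750 K.

T_eq ≈ 1750 K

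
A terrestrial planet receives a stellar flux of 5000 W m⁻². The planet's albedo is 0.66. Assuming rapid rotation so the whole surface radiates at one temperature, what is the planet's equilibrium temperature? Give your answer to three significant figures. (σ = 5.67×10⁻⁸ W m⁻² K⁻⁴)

Energy balance: absorbed = emitted ⇒ πR²·S(1−A) = 4πR²·σT_eq⁴, so T_eq⁴ = S(1−A)/(4σ).
T_eq = [5000 × 0.34 / (4 × 5.67×10⁻⁸)]^(1/4) = (7.50×10⁹)^(1/4) = 294 K.

T_eq ≈ 294 K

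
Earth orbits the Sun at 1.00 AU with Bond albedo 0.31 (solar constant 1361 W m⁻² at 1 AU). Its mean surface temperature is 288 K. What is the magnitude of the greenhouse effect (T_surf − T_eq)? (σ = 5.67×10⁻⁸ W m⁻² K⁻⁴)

ΔT ≈ 34.3 K

S = 1361/1.00² = 1361 W m⁻².
T_eq = [S(1−A)/(4σ)]^(1/4) = [1361×0.69/(4×5.67×10⁻⁸)]^(1/4) = 253.7 K.
ΔT = T_surf − T_eq = 288 − 253.7.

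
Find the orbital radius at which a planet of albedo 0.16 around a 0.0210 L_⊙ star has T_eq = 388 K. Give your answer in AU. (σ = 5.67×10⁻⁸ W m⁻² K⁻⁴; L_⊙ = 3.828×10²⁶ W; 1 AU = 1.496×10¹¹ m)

L = 0.0210 × 3.828×10²⁶ = 8.04×10²⁴ W.
From T_eq⁴ = L(1−A)/(16πσd²): d = √[L(1−A)/(16πσT_eq⁴)].
d = √[8.04×10²⁴ × 0.84 / (16π × 5.67×10⁻⁸ × (388)⁴)] = 1.02×10¹⁰ m = 0.0683 AU.

d ≈ 0.0683 AU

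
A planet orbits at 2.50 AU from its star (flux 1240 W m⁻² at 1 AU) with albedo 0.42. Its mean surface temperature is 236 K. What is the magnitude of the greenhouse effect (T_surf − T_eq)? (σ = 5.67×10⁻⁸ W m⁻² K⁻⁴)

ΔT ≈ 85.9 K

S = 1240/2.50² = 198.4 W m⁻².
T_eq = [S(1−A)/(4σ)]^(1/4) = [198.4×0.58/(4×5.67×10⁻⁸)]^(1/4) = 150.1 K.
ΔT = T_surf − T_eq = 236 − 150.1.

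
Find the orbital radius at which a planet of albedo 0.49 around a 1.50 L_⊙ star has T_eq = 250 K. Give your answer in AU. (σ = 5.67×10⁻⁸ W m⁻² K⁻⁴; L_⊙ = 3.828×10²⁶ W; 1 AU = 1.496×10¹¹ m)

L = 1.50 × 3.828×10²⁶ = 5.74×10²⁶ W.
From T_eq⁴ = L(1−A)/(16πσd²): d = √[L(1−A)/(16πσT_eq⁴)].
d = √[5.74×10²⁶ × 0.51 / (16π × 5.67×10⁻⁸ × (250)⁴)] = 1.62×10¹¹ m = 1.08 AU.

d ≈ 1.08 AU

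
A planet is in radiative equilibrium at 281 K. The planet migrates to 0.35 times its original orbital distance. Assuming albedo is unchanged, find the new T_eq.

T_eq ∝ L^(1/4) · d^(−1/2).
T′ = 281 / 0.35^(1/2) = 475 K.

T_eq ≈ 475 K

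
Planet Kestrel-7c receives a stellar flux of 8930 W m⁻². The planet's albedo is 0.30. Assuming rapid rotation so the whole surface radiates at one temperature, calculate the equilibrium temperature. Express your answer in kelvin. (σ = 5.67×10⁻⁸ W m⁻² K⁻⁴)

T_eq ≈ 407 K

Energy balance: absorbed = emitted ⇒ πR²·S(1−A) = 4πR²·σT_eq⁴, so T_eq⁴ = S(1−A)/(4σ).
T_eq = [8930 × 0.70 / (4 × 5.67×10⁻⁸)]^(1/4) = (2.76×10¹⁰)^(1/4) = 407 K.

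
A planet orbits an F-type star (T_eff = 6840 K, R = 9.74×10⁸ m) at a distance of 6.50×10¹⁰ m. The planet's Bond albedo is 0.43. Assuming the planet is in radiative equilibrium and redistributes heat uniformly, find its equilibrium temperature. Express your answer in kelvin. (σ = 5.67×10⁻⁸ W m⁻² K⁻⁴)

L = 4πR_⋆²σT_⋆⁴ = 4π(9.74×10⁸)² × 5.67×10⁻⁸ × (6840)⁴ = 1.48×10²⁷ W.
S = L/(4πd²) = 2.79×10⁴ W m⁻².
Energy balance: absorbed = emitted ⇒ πR²·S(1−A) = 4πR²·σT_eq⁴, so T_eq⁴ = S(1−A)/(4σ).
T_eq = [2.79×10⁴ × 0.57 / (4 × 5.67×10⁻⁸)]^(1/4) = (7.00×10¹⁰)^(1/4) = 514 K.

T_eq ≈ 514 K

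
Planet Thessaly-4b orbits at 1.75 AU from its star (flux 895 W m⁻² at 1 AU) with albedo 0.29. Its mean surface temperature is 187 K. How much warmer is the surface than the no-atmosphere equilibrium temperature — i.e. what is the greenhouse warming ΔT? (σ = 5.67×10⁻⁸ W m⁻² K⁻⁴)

S = 895/1.75² = 292.2 W m⁻².
T_eq = [S(1−A)/(4σ)]^(1/4) = [292.2×0.71/(4×5.67×10⁻⁸)]^(1/4) = 173.9 K.
ΔT = T_surf − T_eq = 187 − 173.9.

ΔT ≈ 13.1 K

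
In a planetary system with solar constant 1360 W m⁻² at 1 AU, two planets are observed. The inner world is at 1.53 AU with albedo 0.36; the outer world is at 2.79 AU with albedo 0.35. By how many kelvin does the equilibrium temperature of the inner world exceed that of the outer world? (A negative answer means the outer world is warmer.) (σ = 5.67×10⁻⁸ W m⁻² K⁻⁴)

T_eq = [S₀(1−A)/(4σd²)]^(1/4), so T ∝ (1−A)^(1/4) / √d.
T₁ = [1360×0.64/(4×5.67×10⁻⁸×1.53²)]^(1/4) = 201.22 K.
T₂ = [1360×0.65/(4×5.67×10⁻⁸×2.79²)]^(1/4) = 149.59 K.

ΔT ≈ 51.6 K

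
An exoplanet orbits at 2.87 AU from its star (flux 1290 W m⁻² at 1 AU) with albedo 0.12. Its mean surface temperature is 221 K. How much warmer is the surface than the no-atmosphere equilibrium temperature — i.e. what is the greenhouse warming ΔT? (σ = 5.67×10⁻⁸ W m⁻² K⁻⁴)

ΔT ≈ 64.0 K

S = 1290/2.87² = 156.6 W m⁻².
T_eq = [S(1−A)/(4σ)]^(1/4) = [156.6×0.88/(4×5.67×10⁻⁸)]^(1/4) = 157.0 K.
ΔT = T_surf − T_eq = 221 − 157.0.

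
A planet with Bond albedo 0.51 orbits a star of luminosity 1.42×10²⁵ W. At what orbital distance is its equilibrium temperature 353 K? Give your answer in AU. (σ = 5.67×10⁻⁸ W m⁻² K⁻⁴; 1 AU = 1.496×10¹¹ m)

From T_eq⁴ = L(1−A)/(16πσd²): d = √[L(1−A)/(16πσT_eq⁴)].
d = √[1.42×10²⁵ × 0.49 / (16π × 5.67×10⁻⁸ × (353)⁴)] = 1.25×10¹⁰ m = 0.0838 AU.

d ≈ 0.0838 AU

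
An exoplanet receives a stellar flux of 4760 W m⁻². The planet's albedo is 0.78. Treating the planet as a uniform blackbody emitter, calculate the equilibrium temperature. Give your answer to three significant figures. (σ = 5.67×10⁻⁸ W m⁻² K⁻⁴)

T_eq ≈ 261 K

Energy balance: absorbed = emitted ⇒ πR²·S(1−A) = 4πR²·σT_eq⁴, so T_eq⁴ = S(1−A)/(4σ).
T_eq = [4760 × 0.22 / (4 × 5.67×10⁻⁸)]^(1/4) = (4.62×10⁹)^(1/4) = 261 K.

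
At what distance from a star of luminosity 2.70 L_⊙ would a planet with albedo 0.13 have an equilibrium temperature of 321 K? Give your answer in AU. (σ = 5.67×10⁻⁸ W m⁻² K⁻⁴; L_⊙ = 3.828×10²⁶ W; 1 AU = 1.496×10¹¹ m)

L = 2.70 × 3.828×10²⁶ = 1.03×10²⁷ W.
From T_eq⁴ = L(1−A)/(16πσd²): d = √[L(1−A)/(16πσT_eq⁴)].
d = √[1.03×10²⁷ × 0.87 / (16π × 5.67×10⁻⁸ × (321)⁴)] = 1.72×10¹¹ m = 1.15 AU.

d ≈ 1.15 AU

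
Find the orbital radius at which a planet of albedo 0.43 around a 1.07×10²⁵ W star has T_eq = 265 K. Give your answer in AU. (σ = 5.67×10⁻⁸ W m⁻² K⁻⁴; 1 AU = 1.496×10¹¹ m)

d ≈ 0.139 AU

From T_eq⁴ = L(1−A)/(16πσd²): d = √[L(1−A)/(16πσT_eq⁴)].
d = √[1.07×10²⁵ × 0.57 / (16π × 5.67×10⁻⁸ × (265)⁴)] = 2.08×10¹⁰ m = 0.139 AU.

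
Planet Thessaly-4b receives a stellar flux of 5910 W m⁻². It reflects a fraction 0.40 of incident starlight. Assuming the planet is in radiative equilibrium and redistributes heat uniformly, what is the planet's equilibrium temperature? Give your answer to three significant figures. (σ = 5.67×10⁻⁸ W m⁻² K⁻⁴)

Energy balance: absorbed = emitted ⇒ πR²·S(1−A) = 4πR²·σT_eq⁴, so T_eq⁴ = S(1−A)/(4σ).
T_eq = [5910 × 0.60 / (4 × 5.67×10⁻⁸)]^(1/4) = (1.56×10¹⁰)^(1/4) = 354 K.

T_eq ≈ 354 K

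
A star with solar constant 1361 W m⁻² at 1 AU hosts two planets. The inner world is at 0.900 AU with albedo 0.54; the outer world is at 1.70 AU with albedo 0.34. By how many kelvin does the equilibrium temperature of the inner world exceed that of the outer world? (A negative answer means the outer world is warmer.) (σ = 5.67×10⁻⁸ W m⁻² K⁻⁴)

T_eq = [S₀(1−A)/(4σd²)]^(1/4), so T ∝ (1−A)^(1/4) / √d.
T₁ = [1361×0.46/(4×5.67×10⁻⁸×0.900²)]^(1/4) = 241.61 K.
T₂ = [1361×0.66/(4×5.67×10⁻⁸×1.70²)]^(1/4) = 192.40 K.

ΔT ≈ 49.2 K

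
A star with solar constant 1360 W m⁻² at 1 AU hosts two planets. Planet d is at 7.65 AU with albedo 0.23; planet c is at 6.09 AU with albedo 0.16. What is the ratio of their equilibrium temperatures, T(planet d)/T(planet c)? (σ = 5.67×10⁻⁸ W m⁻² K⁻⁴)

T₁/T₂ ≈ 0.873

T_eq = [S₀(1−A)/(4σd²)]^(1/4), so T ∝ (1−A)^(1/4) / √d.
T₁ = [1360×0.77/(4×5.67×10⁻⁸×7.65²)]^(1/4) = 94.25 K.
T₂ = [1360×0.84/(4×5.67×10⁻⁸×6.09²)]^(1/4) = 107.95 K.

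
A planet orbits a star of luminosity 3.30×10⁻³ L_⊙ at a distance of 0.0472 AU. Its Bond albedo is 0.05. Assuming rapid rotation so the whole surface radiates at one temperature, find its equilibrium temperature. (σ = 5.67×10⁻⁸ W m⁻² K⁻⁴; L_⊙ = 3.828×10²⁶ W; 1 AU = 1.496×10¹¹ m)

d = 0.0472 AU = 7.06×10⁹ m.
L = 3.30×10⁻³ × 3.828×10²⁶ = 1.26×10²⁴ W.
Flux: S = L/(4πd²) = 1.26×10²⁴/(4π×(7.06×10⁹)²) = 2020 W m⁻².
Energy balance: absorbed = emitted ⇒ πR²·S(1−A) = 4πR²·σT_eq⁴, so T_eq⁴ = S(1−A)/(4σ).
T_eq = [2020 × 0.95 / (4 × 5.67×10⁻⁸)]^(1/4) = (8.45×10⁹)^(1/4) = 303 K.

T_eq ≈ 303 K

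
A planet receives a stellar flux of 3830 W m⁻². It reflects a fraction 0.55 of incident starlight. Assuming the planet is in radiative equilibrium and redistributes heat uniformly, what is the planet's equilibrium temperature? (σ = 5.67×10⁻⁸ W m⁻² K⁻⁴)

T_eq ≈ 295 K

Energy balance: absorbed = emitted ⇒ πR²·S(1−A) = 4πR²·σT_eq⁴, so T_eq⁴ = S(1−A)/(4σ).
T_eq = [3830 × 0.45 / (4 × 5.67×10⁻⁸)]^(1/4) = (7.60×10⁹)^(1/4) = 295 K.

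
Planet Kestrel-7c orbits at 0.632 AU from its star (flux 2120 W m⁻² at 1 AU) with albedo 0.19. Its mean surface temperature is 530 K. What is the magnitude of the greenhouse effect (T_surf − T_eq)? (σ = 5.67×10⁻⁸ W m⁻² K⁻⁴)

ΔT ≈ 158.9 K

S = 2120/0.632² = 5308 W m⁻².
T_eq = [S(1−A)/(4σ)]^(1/4) = [5308×0.81/(4×5.67×10⁻⁸)]^(1/4) = 371.1 K.
ΔT = T_surf − T_eq = 530 − 371.1.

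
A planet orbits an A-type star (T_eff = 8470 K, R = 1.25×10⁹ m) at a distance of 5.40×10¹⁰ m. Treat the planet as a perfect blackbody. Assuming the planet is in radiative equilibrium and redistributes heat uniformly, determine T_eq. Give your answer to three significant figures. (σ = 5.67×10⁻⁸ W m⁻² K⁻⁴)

L = 4πR_⋆²σT_⋆⁴ = 4π(1.25×10⁹)² × 5.67×10⁻⁸ × (8470)⁴ = 5.73×10²⁷ W.
S = L/(4πd²) = 1.56×10⁵ W m⁻².
Energy balance: absorbed = emitted ⇒ πR²·S(1−A) = 4πR²·σT_eq⁴, so T_eq⁴ = S(1−A)/(4σ).
T_eq = [1.56×10⁵ × 1.00 / (4 × 5.67×10⁻⁸)]^(1/4) = (6.89×10¹¹)^(1/4) = 911 K.

T_eq ≈ 911 K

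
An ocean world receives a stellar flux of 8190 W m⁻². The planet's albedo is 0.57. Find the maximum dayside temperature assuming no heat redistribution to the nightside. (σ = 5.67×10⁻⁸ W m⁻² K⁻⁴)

With no redistribution each surface element balances locally: S(1−A) = σT⁴.
T = [8190 × 0.43 / 5.67×10⁻⁸]^(1/4) = (6.21×10¹⁰)^(1/4) = 499 K.

T_ss ≈ 499 K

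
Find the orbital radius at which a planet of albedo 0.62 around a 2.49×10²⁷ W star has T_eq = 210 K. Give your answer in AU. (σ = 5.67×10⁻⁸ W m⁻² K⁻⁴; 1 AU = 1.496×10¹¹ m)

From T_eq⁴ = L(1−A)/(16πσd²): d = √[L(1−A)/(16πσT_eq⁴)].
d = √[2.49×10²⁷ × 0.38 / (16π × 5.67×10⁻⁸ × (210)⁴)] = 4.13×10¹¹ m = 2.76 AU.

d ≈ 2.76 AU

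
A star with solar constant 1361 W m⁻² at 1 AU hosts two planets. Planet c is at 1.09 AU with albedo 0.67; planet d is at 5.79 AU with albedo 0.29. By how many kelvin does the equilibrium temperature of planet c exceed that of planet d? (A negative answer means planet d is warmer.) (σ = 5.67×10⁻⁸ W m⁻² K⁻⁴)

ΔT ≈ 95.9 K

T_eq = [S₀(1−A)/(4σd²)]^(1/4), so T ∝ (1−A)^(1/4) / √d.
T₁ = [1361×0.33/(4×5.67×10⁻⁸×1.09²)]^(1/4) = 202.05 K.
T₂ = [1361×0.71/(4×5.67×10⁻⁸×5.79²)]^(1/4) = 106.18 K.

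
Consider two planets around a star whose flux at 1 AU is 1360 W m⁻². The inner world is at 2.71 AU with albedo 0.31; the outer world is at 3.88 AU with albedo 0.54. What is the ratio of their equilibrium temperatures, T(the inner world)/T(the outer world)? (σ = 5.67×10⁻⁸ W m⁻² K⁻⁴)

T₁/T₂ ≈ 1.324

T_eq = [S₀(1−A)/(4σd²)]^(1/4), so T ∝ (1−A)^(1/4) / √d.
T₁ = [1360×0.69/(4×5.67×10⁻⁸×2.71²)]^(1/4) = 154.06 K.
T₂ = [1360×0.46/(4×5.67×10⁻⁸×3.88²)]^(1/4) = 116.34 K.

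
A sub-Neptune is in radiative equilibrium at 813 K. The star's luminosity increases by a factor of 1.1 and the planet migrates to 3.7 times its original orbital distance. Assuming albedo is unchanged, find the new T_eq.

T_eq ∝ L^(1/4) · d^(−1/2).
T′ = 813 × 1.1^(1/4) / 3.7^(1/2) = 433 K.

T_eq ≈ 433 K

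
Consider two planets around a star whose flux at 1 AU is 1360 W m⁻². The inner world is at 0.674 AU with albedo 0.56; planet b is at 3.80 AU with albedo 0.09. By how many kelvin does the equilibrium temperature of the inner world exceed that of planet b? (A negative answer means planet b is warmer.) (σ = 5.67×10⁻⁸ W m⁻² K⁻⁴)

T_eq = [S₀(1−A)/(4σd²)]^(1/4), so T ∝ (1−A)^(1/4) / √d.
T₁ = [1360×0.44/(4×5.67×10⁻⁸×0.674²)]^(1/4) = 276.06 K.
T₂ = [1360×0.91/(4×5.67×10⁻⁸×3.80²)]^(1/4) = 139.43 K.

ΔT ≈ 136.6 K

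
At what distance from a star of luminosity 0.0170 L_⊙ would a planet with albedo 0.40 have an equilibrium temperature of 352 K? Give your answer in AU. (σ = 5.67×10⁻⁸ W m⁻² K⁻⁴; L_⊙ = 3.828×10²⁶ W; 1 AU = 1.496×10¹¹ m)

d ≈ 0.0631 AU

L = 0.0170 × 3.828×10²⁶ = 6.51×10²⁴ W.
From T_eq⁴ = L(1−A)/(16πσd²): d = √[L(1−A)/(16πσT_eq⁴)].
d = √[6.51×10²⁴ × 0.60 / (16π × 5.67×10⁻⁸ × (352)⁴)] = 9.45×10⁹ m = 0.0631 AU.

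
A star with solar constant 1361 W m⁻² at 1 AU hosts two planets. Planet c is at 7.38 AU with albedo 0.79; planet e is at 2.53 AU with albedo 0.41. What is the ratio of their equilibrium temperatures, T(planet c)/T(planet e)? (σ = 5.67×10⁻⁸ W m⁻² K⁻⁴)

T_eq = [S₀(1−A)/(4σd²)]^(1/4), so T ∝ (1−A)^(1/4) / √d.
T₁ = [1361×0.21/(4×5.67×10⁻⁸×7.38²)]^(1/4) = 69.36 K.
T₂ = [1361×0.59/(4×5.67×10⁻⁸×2.53²)]^(1/4) = 153.36 K.

T₁/T₂ ≈ 0.452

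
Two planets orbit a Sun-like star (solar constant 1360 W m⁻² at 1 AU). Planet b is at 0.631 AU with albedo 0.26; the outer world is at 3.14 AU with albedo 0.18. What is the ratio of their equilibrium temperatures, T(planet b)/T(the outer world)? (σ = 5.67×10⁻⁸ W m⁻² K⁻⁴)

T₁/T₂ ≈ 2.174

T_eq = [S₀(1−A)/(4σd²)]^(1/4), so T ∝ (1−A)^(1/4) / √d.
T₁ = [1360×0.74/(4×5.67×10⁻⁸×0.631²)]^(1/4) = 324.91 K.
T₂ = [1360×0.82/(4×5.67×10⁻⁸×3.14²)]^(1/4) = 149.44 K.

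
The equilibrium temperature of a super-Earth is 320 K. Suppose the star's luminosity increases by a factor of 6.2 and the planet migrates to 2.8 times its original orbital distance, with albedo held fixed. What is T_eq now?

T_eq ≈ 302 K

T_eq ∝ L^(1/4) · d^(−1/2).
T′ = 320 × 6.2^(1/4) / 2.8^(1/2) = 302 K.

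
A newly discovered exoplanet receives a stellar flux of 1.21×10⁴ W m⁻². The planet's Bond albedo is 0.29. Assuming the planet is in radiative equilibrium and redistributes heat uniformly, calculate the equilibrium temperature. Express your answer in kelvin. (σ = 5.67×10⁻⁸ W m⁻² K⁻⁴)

T_eq ≈ 441 K

Energy balance: absorbed = emitted ⇒ πR²·S(1−A) = 4πR²·σT_eq⁴, so T_eq⁴ = S(1−A)/(4σ).
T_eq = [1.21×10⁴ × 0.71 / (4 × 5.67×10⁻⁸)]^(1/4) = (3.79×10¹⁰)^(1/4) = 441 K.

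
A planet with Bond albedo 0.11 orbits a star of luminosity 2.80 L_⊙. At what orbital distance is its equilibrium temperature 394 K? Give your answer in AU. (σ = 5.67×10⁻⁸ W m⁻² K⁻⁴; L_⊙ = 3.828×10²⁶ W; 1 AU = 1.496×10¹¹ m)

L = 2.80 × 3.828×10²⁶ = 1.07×10²⁷ W.
From T_eq⁴ = L(1−A)/(16πσd²): d = √[L(1−A)/(16πσT_eq⁴)].
d = √[1.07×10²⁷ × 0.89 / (16π × 5.67×10⁻⁸ × (394)⁴)] = 1.18×10¹¹ m = 0.788 AU.

d ≈ 0.788 AU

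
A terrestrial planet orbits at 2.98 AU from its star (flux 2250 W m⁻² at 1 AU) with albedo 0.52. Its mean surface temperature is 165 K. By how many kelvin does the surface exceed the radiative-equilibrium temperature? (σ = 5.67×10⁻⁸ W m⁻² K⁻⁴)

ΔT ≈ 12.8 K

S = 2250/2.98² = 253.4 W m⁻².
T_eq = [S(1−A)/(4σ)]^(1/4) = [253.4×0.48/(4×5.67×10⁻⁸)]^(1/4) = 152.2 K.
ΔT = T_surf − T_eq = 165 − 152.2.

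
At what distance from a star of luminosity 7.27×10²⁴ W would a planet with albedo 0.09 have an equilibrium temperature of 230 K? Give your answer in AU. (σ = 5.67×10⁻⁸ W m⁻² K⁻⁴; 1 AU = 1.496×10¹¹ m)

From T_eq⁴ = L(1−A)/(16πσd²): d = √[L(1−A)/(16πσT_eq⁴)].
d = √[7.27×10²⁴ × 0.91 / (16π × 5.67×10⁻⁸ × (230)⁴)] = 2.88×10¹⁰ m = 0.193 AU.

d ≈ 0.193 AU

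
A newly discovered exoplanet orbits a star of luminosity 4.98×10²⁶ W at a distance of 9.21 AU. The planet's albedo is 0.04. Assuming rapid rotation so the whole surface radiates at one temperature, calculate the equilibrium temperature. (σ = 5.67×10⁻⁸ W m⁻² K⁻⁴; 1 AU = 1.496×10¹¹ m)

d = 9.21 AU = 1.38×10¹² m.
Flux: S = L/(4πd²) = 4.98×10²⁶/(4π×(1.38×10¹²)²) = 20.9 W m⁻².
Energy balance: absorbed = emitted ⇒ πR²·S(1−A) = 4πR²·σT_eq⁴, so T_eq⁴ = S(1−A)/(4σ).
T_eq = [20.9 × 0.96 / (4 × 5.67×10⁻⁸)]^(1/4) = (8.84×10⁷)^(1/4) = 97.0 K.

T_eq ≈ 97.0 K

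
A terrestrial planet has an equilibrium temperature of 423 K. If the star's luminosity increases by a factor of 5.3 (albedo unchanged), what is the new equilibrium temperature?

T_eq ≈ 642 K

T_eq ∝ L^(1/4) · d^(−1/2).
T′ = 423 × 5.3^(1/4) = 642 K.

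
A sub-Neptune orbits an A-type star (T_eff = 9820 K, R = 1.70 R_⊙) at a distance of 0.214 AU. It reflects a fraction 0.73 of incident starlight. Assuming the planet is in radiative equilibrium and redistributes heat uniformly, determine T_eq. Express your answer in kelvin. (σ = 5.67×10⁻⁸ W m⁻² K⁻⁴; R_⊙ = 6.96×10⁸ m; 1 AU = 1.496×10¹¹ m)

T_eq ≈ 962 K

R_⋆ = 1.70 × 6.96×10⁸ = 1.18×10⁹ m.
d = 0.214 AU = 3.20×10¹⁰ m.
L = 4πR_⋆²σT_⋆⁴ = 4π(1.18×10⁹)² × 5.67×10⁻⁸ × (9820)⁴ = 9.28×10²⁷ W.
S = L/(4πd²) = 7.20×10⁵ W m⁻².
Energy balance: absorbed = emitted ⇒ πR²·S(1−A) = 4πR²·σT_eq⁴, so T_eq⁴ = S(1−A)/(4σ).
T_eq = [7.20×10⁵ × 0.27 / (4 × 5.67×10⁻⁸)]^(1/4) = (8.57×10¹¹)^(1/4) = 962 K.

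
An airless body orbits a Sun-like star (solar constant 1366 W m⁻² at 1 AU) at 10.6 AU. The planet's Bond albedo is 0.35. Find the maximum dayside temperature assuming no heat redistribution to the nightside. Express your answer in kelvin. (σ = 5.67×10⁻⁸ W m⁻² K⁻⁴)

T_ss ≈ 109 K

Flux at 10.6 AU: S = 1366/10.6² = 12.2 W m⁻².
With no redistribution each surface element balances locally: S(1−A) = σT⁴.
T = [12.2 × 0.65 / 5.67×10⁻⁸]^(1/4) = (1.39×10⁸)^(1/4) = 109 K.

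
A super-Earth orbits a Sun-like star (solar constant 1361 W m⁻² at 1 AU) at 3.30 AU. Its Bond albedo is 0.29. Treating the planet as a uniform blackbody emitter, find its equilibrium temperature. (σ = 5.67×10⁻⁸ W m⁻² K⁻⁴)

Flux at 3.30 AU: S = 1361/3.30² = 125 W m⁻².
Energy balance: absorbed = emitted ⇒ πR²·S(1−A) = 4πR²·σT_eq⁴, so T_eq⁴ = S(1−A)/(4σ).
T_eq = [125 × 0.71 / (4 × 5.67×10⁻⁸)]^(1/4) = (3.91×10⁸)^(1/4) = 141 K.

T_eq ≈ 141 K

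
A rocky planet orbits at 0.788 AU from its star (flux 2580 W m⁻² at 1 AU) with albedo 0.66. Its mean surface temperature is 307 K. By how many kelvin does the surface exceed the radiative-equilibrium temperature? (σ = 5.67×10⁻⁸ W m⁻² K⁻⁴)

ΔT ≈ 26.1 K

S = 2580/0.788² = 4155 W m⁻².
T_eq = [S(1−A)/(4σ)]^(1/4) = [4155×0.34/(4×5.67×10⁻⁸)]^(1/4) = 280.9 K.
ΔT = T_surf − T_eq = 307 − 280.9.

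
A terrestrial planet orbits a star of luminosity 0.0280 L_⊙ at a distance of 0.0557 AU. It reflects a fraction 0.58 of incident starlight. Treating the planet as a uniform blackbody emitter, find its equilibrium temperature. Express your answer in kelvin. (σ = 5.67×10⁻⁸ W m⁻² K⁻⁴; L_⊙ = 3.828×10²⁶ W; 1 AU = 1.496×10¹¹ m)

d = 0.0557 AU = 8.33×10⁹ m.
L = 0.0280 × 3.828×10²⁶ = 1.07×10²⁵ W.
Flux: S = L/(4πd²) = 1.07×10²⁵/(4π×(8.33×10⁹)²) = 1.23×10⁴ W m⁻².
Energy balance: absorbed = emitted ⇒ πR²·S(1−A) = 4πR²·σT_eq⁴, so T_eq⁴ = S(1−A)/(4σ).
T_eq = [1.23×10⁴ × 0.42 / (4 × 5.67×10⁻⁸)]^(1/4) = (2.27×10¹⁰)^(1/4) = 388 K.

T_eq ≈ 388 K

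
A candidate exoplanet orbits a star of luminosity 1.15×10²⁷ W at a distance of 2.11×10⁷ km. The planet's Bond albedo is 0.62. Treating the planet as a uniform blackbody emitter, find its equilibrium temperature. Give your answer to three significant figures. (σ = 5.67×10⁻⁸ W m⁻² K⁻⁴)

T_eq ≈ 766 K

d = 2.11×10⁷ km = 2.11×10¹⁰ m.
Flux: S = L/(4πd²) = 1.15×10²⁷/(4π×(2.11×10¹⁰)²) = 2.06×10⁵ W m⁻².
Energy balance: absorbed = emitted ⇒ πR²·S(1−A) = 4πR²·σT_eq⁴, so T_eq⁴ = S(1−A)/(4σ).
T_eq = [2.06×10⁵ × 0.38 / (4 × 5.67×10⁻⁸)]^(1/4) = (3.44×10¹¹)^(1/4) = 766 K.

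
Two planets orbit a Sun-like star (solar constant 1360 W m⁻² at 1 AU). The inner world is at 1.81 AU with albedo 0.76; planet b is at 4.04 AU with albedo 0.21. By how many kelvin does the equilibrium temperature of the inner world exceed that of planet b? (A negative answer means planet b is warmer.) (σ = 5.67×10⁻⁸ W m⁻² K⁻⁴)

ΔT ≈ 14.2 K

T_eq = [S₀(1−A)/(4σd²)]^(1/4), so T ∝ (1−A)^(1/4) / √d.
T₁ = [1360×0.24/(4×5.67×10⁻⁸×1.81²)]^(1/4) = 144.77 K.
T₂ = [1360×0.79/(4×5.67×10⁻⁸×4.04²)]^(1/4) = 130.52 K.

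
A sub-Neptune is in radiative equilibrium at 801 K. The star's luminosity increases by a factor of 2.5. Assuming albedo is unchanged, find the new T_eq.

T_eq ≈ 1010 K

T_eq ∝ L^(1/4) · d^(−1/2).
T′ = 801 × 2.5^(1/4) = 1010 K.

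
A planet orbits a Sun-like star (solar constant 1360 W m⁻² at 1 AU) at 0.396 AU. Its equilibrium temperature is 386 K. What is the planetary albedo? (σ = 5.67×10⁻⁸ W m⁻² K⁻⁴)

A ≈ 0.42

Flux at 0.396 AU: S = 1360/0.396² = 8670 W m⁻².
From T_eq⁴ = S(1−A)/(4σ): 1−A = 4σT_eq⁴/S.
1−A = 4 × 5.67×10⁻⁸ × (386)⁴ / 8670 = 0.581.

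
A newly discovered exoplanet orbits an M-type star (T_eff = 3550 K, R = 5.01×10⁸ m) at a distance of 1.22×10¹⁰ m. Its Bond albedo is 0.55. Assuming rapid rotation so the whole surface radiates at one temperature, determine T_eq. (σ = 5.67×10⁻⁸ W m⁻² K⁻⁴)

L = 4πR_⋆²σT_⋆⁴ = 4π(5.01×10⁸)² × 5.67×10⁻⁸ × (3550)⁴ = 2.84×10²⁵ W.
S = L/(4πd²) = 1.52×10⁴ W m⁻².
Energy balance: absorbed = emitted ⇒ πR²·S(1−A) = 4πR²·σT_eq⁴, so T_eq⁴ = S(1−A)/(4σ).
T_eq = [1.52×10⁴ × 0.45 / (4 × 5.67×10⁻⁸)]^(1/4) = (3.01×10¹⁰)^(1/4) = 417 K.

T_eq ≈ 417 K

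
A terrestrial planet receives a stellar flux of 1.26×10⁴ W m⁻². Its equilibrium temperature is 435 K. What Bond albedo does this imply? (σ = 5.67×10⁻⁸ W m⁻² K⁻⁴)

From T_eq⁴ = S(1−A)/(4σ): 1−A = 4σT_eq⁴/S.
1−A = 4 × 5.67×10⁻⁸ × (435)⁴ / 1.26×10⁴ = 0.645.

A ≈ 0.36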